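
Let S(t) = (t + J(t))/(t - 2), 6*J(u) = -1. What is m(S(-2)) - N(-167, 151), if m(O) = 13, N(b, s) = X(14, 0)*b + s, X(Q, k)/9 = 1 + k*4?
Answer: 1365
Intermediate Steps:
X(Q, k) = 9 + 36*k (X(Q, k) = 9*(1 + k*4) = 9*(1 + 4*k) = 9 + 36*k)
J(u) = -⅙ (J(u) = (⅙)*(-1) = -⅙)
S(t) = (-⅙ + t)/(-2 + t) (S(t) = (t - ⅙)/(t - 2) = (-⅙ + t)/(-2 + t))
N(b, s) = s + 9*b (N(b, s) = (9 + 36*0)*b + s = (9 + 0)*b + s = 9*b + s = s + 9*b)
m(S(-2)) - N(-167, 151) = 13 - (151 + 9*(-167)) = 13 - (151 - 1503) = 13 - 1*(-1352) = 13 + 1352 = 1365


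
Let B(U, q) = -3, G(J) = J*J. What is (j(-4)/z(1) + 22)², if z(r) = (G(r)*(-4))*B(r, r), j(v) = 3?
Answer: 7921/16 ≈ 495.06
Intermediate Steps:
G(J) = J²
z(r) = 12*r² (z(r) = (r²*(-4))*(-3) = -4*r²*(-3) = 12*r²)
(j(-4)/z(1) + 22)² = (3/((12*1²)) + 22)² = (3/((12*1)) + 22)² = (3/12 + 22)² = (3*(1/12) + 22)² = (¼ + 22)² = (89/4)² = 7921/16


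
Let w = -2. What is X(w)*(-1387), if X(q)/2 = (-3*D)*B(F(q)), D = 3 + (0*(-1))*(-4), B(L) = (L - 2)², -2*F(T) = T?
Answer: 24966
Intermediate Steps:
F(T) = -T/2
B(L) = (-2 + L)²
D = 3 (D = 3 + 0*(-4) = 3 + 0 = 3)
X(q) = -18*(-2 - q/2)² (X(q) = 2*((-3*3)*(-2 - q/2)²) = 2*(-9*(-2 - q/2)²) = -18*(-2 - q/2)²)
X(w)*(-1387) = -9*(4 - 2)²/2*(-1387) = -9/2*2²*(-1387) = -9/2*4*(-1387) = -18*(-1387) = 24966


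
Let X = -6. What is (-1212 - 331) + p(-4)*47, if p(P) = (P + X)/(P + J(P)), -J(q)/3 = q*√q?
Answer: -113947/74 + 705*I/37 ≈ -1539.8 + 19.054*I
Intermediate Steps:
J(q) = -3*q^(3/2) (J(q) = -3*q*√q = -3*q^(3/2))
p(P) = (-6 + P)/(P - 3*P^(3/2)) (p(P) = (P - 6)/(P - 3*P^(3/2)) = (-6 + P)/(P - 3*P^(3/2)))
(-1212 - 331) + p(-4)*47 = (-1212 - 331) + ((6 - 1*(-4))/(-1*(-4) + 3*(-4)^(3/2)))*47 = -1543 + ((6 + 4)/(4 + 3*(-8*I)))*47 = -1543 + (10/(4 - 24*I))*47 = -1543 + (((4 + 24*I)/592)*10)*47 = -1543 + (5*(4 + 24*I)/296)*47 = -1543 + 235*(4 + 24*I)/296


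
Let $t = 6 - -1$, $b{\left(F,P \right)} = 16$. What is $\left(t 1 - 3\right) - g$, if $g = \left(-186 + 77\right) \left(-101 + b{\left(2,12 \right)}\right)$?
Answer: $-9261$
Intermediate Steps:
$t = 7$ ($t = 6 + 1 = 7$)
$g = 9265$ ($g = \left(-186 + 77\right) \left(-101 + 16\right) = \left(-109\right) \left(-85\right) = 9265$)
$\left(t 1 - 3\right) - g = \left(7 \cdot 1 - 3\right) - 9265 = \left(7 - 3\right) - 9265 = 4 - 9265 = -9261$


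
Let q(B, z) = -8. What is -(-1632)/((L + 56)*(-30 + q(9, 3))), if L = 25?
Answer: -272/513 ≈ -0.53021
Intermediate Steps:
-(-1632)/((L + 56)*(-30 + q(9, 3))) = -(-1632)/((25 + 56)*(-30 - 8)) = -(-1632)/(81*(-38)) = -(-1632)/(-3078) = -(-1632)*(-1)/3078 = -12*68/1539 = -272/513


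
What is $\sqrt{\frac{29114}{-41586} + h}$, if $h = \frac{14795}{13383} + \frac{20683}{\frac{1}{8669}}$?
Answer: $\frac{\sqrt{171411036112753226822983}}{30919191} \approx 13390.0$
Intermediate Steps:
$h = \frac{2399584320836}{13383}$ ($h = 14795 \cdot \frac{1}{13383} + 20683 \frac{1}{\frac{1}{8669}} = \frac{14795}{13383} + 20683 \cdot 8669 = \frac{14795}{13383} + 179300927 = \frac{2399584320836}{13383} \approx 1.793 \cdot 10^{8}$)
$\sqrt{\frac{29114}{-41586} + h} = \sqrt{\frac{29114}{-41586} + \frac{2399584320836}{13383}} = \sqrt{29114 \left(- \frac{1}{41586}\right) + \frac{2399584320836}{13383}} = \sqrt{- \frac{14557}{20793} + \frac{2399584320836}{13383}} = \sqrt{\frac{16631518862775539}{92757573}} = \frac{\sqrt{171411036112753226822983}}{30919191}$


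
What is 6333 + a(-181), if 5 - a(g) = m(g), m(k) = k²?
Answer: -26423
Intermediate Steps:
a(g) = 5 - g²
6333 + a(-181) = 6333 + (5 - 1*(-181)²) = 6333 + (5 - 1*32761) = 6333 + (5 - 32761) = 6333 - 32756 = -26423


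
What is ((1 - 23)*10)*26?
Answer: -5720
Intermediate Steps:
((1 - 23)*10)*26 = -22*10*26 = -220*26 = -5720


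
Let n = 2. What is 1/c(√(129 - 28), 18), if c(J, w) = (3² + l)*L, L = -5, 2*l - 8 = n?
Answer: -1/70 ≈ -0.014286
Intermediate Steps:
l = 5 (l = 4 + (½)*2 = 4 + 1 = 5)
c(J, w) = -70 (c(J, w) = (3² + 5)*(-5) = (9 + 5)*(-5) = 14*(-5) = -70)
1/c(√(129 - 28), 18) = 1/(-70) = -1/70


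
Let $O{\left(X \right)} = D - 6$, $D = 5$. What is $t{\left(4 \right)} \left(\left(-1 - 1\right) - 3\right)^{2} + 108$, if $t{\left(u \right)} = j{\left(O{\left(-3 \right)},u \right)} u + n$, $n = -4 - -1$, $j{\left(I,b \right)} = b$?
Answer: $433$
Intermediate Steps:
$O{\left(X \right)} = -1$ ($O{\left(X \right)} = 5 - 6 = -1$)
$n = -3$ ($n = -4 + 1 = -3$)
$t{\left(u \right)} = -3 + u^{2}$ ($t{\left(u \right)} = u u - 3 = u^{2} - 3 = -3 + u^{2}$)
$t{\left(4 \right)} \left(\left(-1 - 1\right) - 3\right)^{2} + 108 = \left(-3 + 4^{2}\right) \left(\left(-1 - 1\right) - 3\right)^{2} + 108 = \left(-3 + 16\right) \left(\left(-1 - 1\right) - 3\right)^{2} + 108 = 13 \left(-2 - 3\right)^{2} + 108 = 13 \left(-5\right)^{2} + 108 = 13 \cdot 25 + 108 = 325 + 108 = 433$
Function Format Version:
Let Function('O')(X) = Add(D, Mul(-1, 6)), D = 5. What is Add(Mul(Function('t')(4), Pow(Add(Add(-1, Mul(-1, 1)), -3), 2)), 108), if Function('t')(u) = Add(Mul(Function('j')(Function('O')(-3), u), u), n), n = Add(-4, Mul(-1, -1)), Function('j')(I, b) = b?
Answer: 433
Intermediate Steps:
Function('O')(X) = -1 (Function('O')(X) = Add(5, Mul(-1, 6)) = Add(5, -6) = -1)
n = -3 (n = Add(-4, 1) = -3)
Function('t')(u) = Add(-3, Pow(u, 2)) (Function('t')(u) = Add(Mul(u, u), -3) = Add(Pow(u, 2), -3) = Add(-3, Pow(u, 2)))
Add(Mul(Function('t')(4), Pow(Add(Add(-1, Mul(-1, 1)), -3), 2)), 108) = Add(Mul(Add(-3, Pow(4, 2)), Pow(Add(Add(-1, Mul(-1, 1)), -3), 2)), 108) = Add(Mul(Add(-3, 16), Pow(Add(Add(-1, -1), -3), 2)), 108) = Add(Mul(13, Pow(Add(-2, -3), 2)), 108) = Add(Mul(13, Pow(-5, 2)), 108) = Add(Mul(13, 25), 108) = Add(325, 108) = 433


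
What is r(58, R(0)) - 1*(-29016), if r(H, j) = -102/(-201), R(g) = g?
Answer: 1944106/67 ≈ 29017.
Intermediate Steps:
r(H, j) = 34/67 (r(H, j) = -102*(-1/201) = 34/67)
r(58, R(0)) - 1*(-29016) = 34/67 - 1*(-29016) = 34/67 + 29016 = 1944106/67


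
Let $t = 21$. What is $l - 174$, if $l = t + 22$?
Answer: $-131$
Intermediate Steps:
$l = 43$ ($l = 21 + 22 = 43$)
$l - 174 = 43 - 174 = -131$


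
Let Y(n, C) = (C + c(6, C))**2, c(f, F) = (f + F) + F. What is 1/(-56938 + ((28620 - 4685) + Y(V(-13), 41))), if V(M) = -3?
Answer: -1/16362 ≈ -6.1117e-5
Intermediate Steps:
c(f, F) = f + 2*F (c(f, F) = (F + f) + F = f + 2*F)
Y(n, C) = (6 + 3*C)**2 (Y(n, C) = (C + (6 + 2*C))**2 = (6 + 3*C)**2)
1/(-56938 + ((28620 - 4685) + Y(V(-13), 41))) = 1/(-56938 + ((28620 - 4685) + 9*(2 + 41)**2)) = 1/(-56938 + (23935 + 9*43**2)) = 1/(-56938 + (23935 + 9*1849)) = 1/(-56938 + (23935 + 16641)) = 1/(-56938 + 40576) = 1/(-16362) = -1/16362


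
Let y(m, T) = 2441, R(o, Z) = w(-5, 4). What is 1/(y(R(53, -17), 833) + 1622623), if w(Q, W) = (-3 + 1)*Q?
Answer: 1/1625064 ≈ 6.1536e-7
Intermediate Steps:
w(Q, W) = -2*Q
R(o, Z) = 10 (R(o, Z) = -2*(-5) = 10)
1/(y(R(53, -17), 833) + 1622623) = 1/(2441 + 1622623) = 1/1625064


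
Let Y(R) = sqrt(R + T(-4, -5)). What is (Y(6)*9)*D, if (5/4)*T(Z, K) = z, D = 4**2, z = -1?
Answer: 144*sqrt(130)/5 ≈ 328.37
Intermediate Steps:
D = 16
T(Z, K) = -4/5 (T(Z, K) = (4/5)*(-1) = -4/5)
Y(R) = sqrt(-4/5 + R) (Y(R) = sqrt(R - 4/5) = sqrt(-4/5 + R))
(Y(6)*9)*D = ((sqrt(-20 + 25*6)/5)*9)*16 = ((sqrt(-20 + 150)/5)*9)*16 = ((sqrt(130)/5)*9)*16 = (9*sqrt(130)/5)*16 = 144*sqrt(130)/5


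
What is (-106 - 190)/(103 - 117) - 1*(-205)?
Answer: 1583/7 ≈ 226.14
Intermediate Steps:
(-106 - 190)/(103 - 117) - 1*(-205) = -296/(-14) + 205 = -296*(-1/14) + 205 = 148/7 + 205 = 1583/7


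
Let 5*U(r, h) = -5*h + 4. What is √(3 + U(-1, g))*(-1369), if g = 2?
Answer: -4107*√5/5 ≈ -1836.7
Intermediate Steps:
U(r, h) = ⅘ - h (U(r, h) = (-5*h + 4)/5 = (4 - 5*h)/5 = ⅘ - h)
√(3 + U(-1, g))*(-1369) = √(3 + (⅘ - 1*2))*(-1369) = √(3 + (⅘ - 2))*(-1369) = √(3 - 6/5)*(-1369) = √(9/5)*(-1369) = (3*√5/5)*(-1369) = -4107*√5/5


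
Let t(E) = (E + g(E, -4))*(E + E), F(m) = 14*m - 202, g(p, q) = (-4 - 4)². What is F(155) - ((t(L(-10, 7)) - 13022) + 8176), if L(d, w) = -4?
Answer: 7294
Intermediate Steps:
g(p, q) = 64 (g(p, q) = (-8)² = 64)
F(m) = -202 + 14*m
t(E) = 2*E*(64 + E) (t(E) = (E + 64)*(E + E) = (64 + E)*(2*E) = 2*E*(64 + E))
F(155) - ((t(L(-10, 7)) - 13022) + 8176) = (-202 + 14*155) - ((2*(-4)*(64 - 4) - 13022) + 8176) = (-202 + 2170) - ((2*(-4)*60 - 13022) + 8176) = 1968 - ((-480 - 13022) + 8176) = 1968 - (-13502 + 8176) = 1968 - 1*(-5326) = 1968 + 5326 = 7294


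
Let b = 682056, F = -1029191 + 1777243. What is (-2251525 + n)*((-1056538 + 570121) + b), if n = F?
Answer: -294137954247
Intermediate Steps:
F = 748052
n = 748052
(-2251525 + n)*((-1056538 + 570121) + b) = (-2251525 + 748052)*((-1056538 + 570121) + 682056) = -1503473*(-486417 + 682056) = -1503473*195639 = -294137954247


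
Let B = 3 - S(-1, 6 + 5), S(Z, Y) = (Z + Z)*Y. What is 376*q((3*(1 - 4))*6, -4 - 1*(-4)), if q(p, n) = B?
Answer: 9400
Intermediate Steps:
S(Z, Y) = 2*Y*Z (S(Z, Y) = (2*Z)*Y = 2*Y*Z)
B = 25 (B = 3 - 2*(6 + 5)*(-1) = 3 - 2*11*(-1) = 3 - 1*(-22) = 3 + 22 = 25)
q(p, n) = 25
376*q((3*(1 - 4))*6, -4 - 1*(-4)) = 376*25 = 9400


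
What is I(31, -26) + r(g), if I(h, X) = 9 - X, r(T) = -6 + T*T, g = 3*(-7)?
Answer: 470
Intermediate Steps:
g = -21
r(T) = -6 + T²
I(31, -26) + r(g) = (9 - 1*(-26)) + (-6 + (-21)²) = (9 + 26) + (-6 + 441) = 35 + 435 = 470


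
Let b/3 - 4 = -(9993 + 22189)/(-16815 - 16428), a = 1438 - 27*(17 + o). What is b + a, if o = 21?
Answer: 4730526/11081 ≈ 426.90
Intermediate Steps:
a = 412 (a = 1438 - 27*(17 + 21) = 1438 - 27*38 = 1438 - 1*1026 = 1438 - 1026 = 412)
b = 165154/11081 (b = 12 + 3*(-(9993 + 22189)/(-16815 - 16428)) = 12 + 3*(-32182/(-33243)) = 12 + 3*(-32182*(-1)/33243) = 12 + 3*(-1*(-32182/33243)) = 12 + 3*(32182/33243) = 12 + 32182/11081 = 165154/11081 ≈ 14.904)
b + a = 165154/11081 + 412 = 4730526/11081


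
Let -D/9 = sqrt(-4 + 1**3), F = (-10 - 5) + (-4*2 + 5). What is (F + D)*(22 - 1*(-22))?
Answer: -792 - 396*I*sqrt(3) ≈ -792.0 - 685.89*I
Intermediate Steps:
F = -18 (F = -15 + (-8 + 5) = -15 - 3 = -18)
D = -9*I*sqrt(3) (D = -9*sqrt(-4 + 1**3) = -9*sqrt(-4 + 1) = -9*I*sqrt(3) ≈ -15.588*I)
(F + D)*(22 - 1*(-22)) = (-18 - 9*I*sqrt(3))*(22 - 1*(-22)) = (-18 - 9*I*sqrt(3))*(22 + 22) = (-18 - 9*I*sqrt(3))*44 = -792 - 396*I*sqrt(3)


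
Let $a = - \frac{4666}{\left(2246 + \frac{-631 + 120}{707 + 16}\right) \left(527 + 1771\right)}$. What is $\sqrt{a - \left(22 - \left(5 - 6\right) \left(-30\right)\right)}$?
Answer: $\frac{3 \sqrt{343572706158187495}}{621741901} \approx 2.8283$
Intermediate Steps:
$a = - \frac{562253}{621741901}$ ($a = - \frac{4666}{\left(2246 - \frac{511}{723}\right) 2298} = - \frac{4666}{\frac{1623347}{723} \cdot 2298} = - \frac{4666}{\frac{1243483802}{241}} = \left(-4666\right) \frac{241}{1243483802} = - \frac{562253}{621741901} \approx -0.00090432$)
$\sqrt{a - \left(22 - \left(5 - 6\right) \left(-30\right)\right)} = \sqrt{- \frac{562253}{621741901} - \left(22 - \left(5 - 6\right) \left(-30\right)\right)} = \sqrt{- \frac{562253}{621741901} - -8} = \sqrt{- \frac{562253}{621741901} + \left(-22 + 30\right)} = \sqrt{- \frac{562253}{621741901} + 8} = \sqrt{\frac{4973372955}{621741901}} = \frac{3 \sqrt{343572706158187495}}{621741901}$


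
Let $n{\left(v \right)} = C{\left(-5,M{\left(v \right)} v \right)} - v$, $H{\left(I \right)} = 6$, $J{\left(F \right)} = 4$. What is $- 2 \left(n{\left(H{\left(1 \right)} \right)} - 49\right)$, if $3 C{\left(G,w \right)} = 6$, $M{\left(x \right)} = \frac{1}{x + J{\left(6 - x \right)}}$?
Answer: $106$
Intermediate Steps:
$M{\left(x \right)} = \frac{1}{4 + x}$ ($M{\left(x \right)} = \frac{1}{x + 4} = \frac{1}{4 + x}$)
$C{\left(G,w \right)} = 2$ ($C{\left(G,w \right)} = \frac{1}{3} \cdot 6 = 2$)
$n{\left(v \right)} = 2 - v$
$- 2 \left(n{\left(H{\left(1 \right)} \right)} - 49\right) = - 2 \left(\left(2 - 6\right) - 49\right) = - 2 \left(-4 - 49\right) = \left(-2\right) \left(-53\right) = 106$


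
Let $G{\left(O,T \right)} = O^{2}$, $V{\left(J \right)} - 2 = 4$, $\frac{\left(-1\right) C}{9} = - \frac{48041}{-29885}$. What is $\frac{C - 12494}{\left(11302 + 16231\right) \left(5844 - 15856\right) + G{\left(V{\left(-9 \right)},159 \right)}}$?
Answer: $\frac{373815559}{8238109858600} \approx 4.5376 \cdot 10^{-5}$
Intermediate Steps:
$C = - \frac{432369}{29885}$ ($C = - 9 \left(- \frac{48041}{-29885}\right) = - 9 \left(\left(-48041\right) \left(- \frac{1}{29885}\right)\right) = \left(-9\right) \frac{48041}{29885} = - \frac{432369}{29885} \approx -14.468$)
$V{\left(J \right)} = 6$ ($V{\left(J \right)} = 2 + 4 = 6$)
$\frac{C - 12494}{\left(11302 + 16231\right) \left(5844 - 15856\right) + G{\left(V{\left(-9 \right)},159 \right)}} = \frac{- \frac{432369}{29885} - 12494}{\left(11302 + 16231\right) \left(5844 - 15856\right) + 6^{2}} = - \frac{373815559}{29885 \left(27533 \left(-10012\right) + 36\right)} = - \frac{373815559}{29885 \left(-275660396 + 36\right)} = - \frac{373815559}{29885 \left(-275660360\right)} = \left(- \frac{373815559}{29885}\right) \left(- \frac{1}{275660360}\right) = \frac{373815559}{8238109858600}$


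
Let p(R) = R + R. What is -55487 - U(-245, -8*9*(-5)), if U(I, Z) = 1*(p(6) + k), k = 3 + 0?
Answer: -55502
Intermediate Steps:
k = 3
p(R) = 2*R
U(I, Z) = 15 (U(I, Z) = 1*(2*6 + 3) = 1*(12 + 3) = 1*15 = 15)
-55487 - U(-245, -8*9*(-5)) = -55487 - 1*15 = -55487 - 15 = -55502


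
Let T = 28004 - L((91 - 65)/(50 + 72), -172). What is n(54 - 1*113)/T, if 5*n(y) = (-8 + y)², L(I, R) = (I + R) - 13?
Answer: 273829/8597580 ≈ 0.031850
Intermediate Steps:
L(I, R) = -13 + I + R
T = 1719516/61 (T = 28004 - (-13 + (91 - 65)/(50 + 72) - 172) = 28004 - (-13 + 26/122 - 172) = 28004 - (-13 + 26*(1/122) - 172) = 28004 - (-13 + 13/61 - 172) = 28004 - 1*(-11272/61) = 28004 + 11272/61 = 1719516/61 ≈ 28189.)
n(y) = (-8 + y)²/5
n(54 - 1*113)/T = ((-8 + (54 - 1*113))²/5)/(1719516/61) = ((-8 + (54 - 113))²/5)*(61/1719516) = ((-8 - 59)²/5)*(61/1719516) = ((⅕)*(-67)²)*(61/1719516) = ((⅕)*4489)*(61/1719516) = (4489/5)*(61/1719516) = 273829/8597580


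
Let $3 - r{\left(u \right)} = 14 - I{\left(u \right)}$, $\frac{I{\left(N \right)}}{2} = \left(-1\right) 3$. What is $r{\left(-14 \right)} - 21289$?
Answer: $-21306$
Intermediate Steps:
$I{\left(N \right)} = -6$ ($I{\left(N \right)} = 2 \left(\left(-1\right) 3\right) = 2 \left(-3\right) = -6$)
$r{\left(u \right)} = -17$ ($r{\left(u \right)} = 3 - \left(14 - -6\right) = 3 - \left(14 + 6\right) = 3 - 20 = -17$)
$r{\left(-14 \right)} - 21289 = -17 - 21289 = -21306$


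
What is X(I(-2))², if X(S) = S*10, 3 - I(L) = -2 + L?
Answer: 4900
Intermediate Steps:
I(L) = 5 - L (I(L) = 3 - (-2 + L) = 3 + (2 - L) = 5 - L)
X(S) = 10*S
X(I(-2))² = (10*(5 - 1*(-2)))² = (10*(5 + 2))² = (10*7)² = 70² = 4900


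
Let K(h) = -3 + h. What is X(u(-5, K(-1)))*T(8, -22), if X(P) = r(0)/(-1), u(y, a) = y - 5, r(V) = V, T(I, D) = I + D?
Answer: 0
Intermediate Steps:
T(I, D) = D + I
u(y, a) = -5 + y
X(P) = 0 (X(P) = 0/(-1) = 0*(-1) = 0)
X(u(-5, K(-1)))*T(8, -22) = 0*(-22 + 8) = 0*(-14) = 0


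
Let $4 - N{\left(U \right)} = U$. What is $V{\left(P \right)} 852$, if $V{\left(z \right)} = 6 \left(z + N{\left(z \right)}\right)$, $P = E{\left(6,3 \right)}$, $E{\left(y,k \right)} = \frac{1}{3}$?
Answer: $20448$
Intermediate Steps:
$N{\left(U \right)} = 4 - U$
$E{\left(y,k \right)} = \frac{1}{3}$
$P = \frac{1}{3} \approx 0.33333$
$V{\left(z \right)} = 24$ ($V{\left(z \right)} = 6 \left(z - \left(-4 + z\right)\right) = 6 \cdot 4 = 24$)
$V{\left(P \right)} 852 = 24 \cdot 852 = 20448$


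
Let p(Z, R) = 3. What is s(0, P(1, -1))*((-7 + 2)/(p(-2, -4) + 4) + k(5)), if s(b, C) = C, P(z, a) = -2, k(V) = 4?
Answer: -46/7 ≈ -6.5714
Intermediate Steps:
s(0, P(1, -1))*((-7 + 2)/(p(-2, -4) + 4) + k(5)) = -2*((-7 + 2)/(3 + 4) + 4) = -2*(-5/7 + 4) = -2*23/7 = -46/7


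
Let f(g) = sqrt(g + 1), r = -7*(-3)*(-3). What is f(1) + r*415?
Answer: -26145 + sqrt(2) ≈ -26144.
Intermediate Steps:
r = -63 (r = 21*(-3) = -63)
f(g) = sqrt(1 + g)
f(1) + r*415 = sqrt(1 + 1) - 63*415 = sqrt(2) - 26145 = -26145 + sqrt(2)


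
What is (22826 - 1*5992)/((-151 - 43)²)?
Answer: 8417/18818 ≈ 0.44728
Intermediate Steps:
(22826 - 1*5992)/((-151 - 43)²) = (22826 - 5992)/((-194)²) = 16834/37636 = 16834*(1/37636) = 8417/18818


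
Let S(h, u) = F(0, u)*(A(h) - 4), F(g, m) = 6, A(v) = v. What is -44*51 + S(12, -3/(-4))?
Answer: -2196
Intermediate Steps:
S(h, u) = -24 + 6*h (S(h, u) = 6*(h - 4) = 6*(-4 + h) = -24 + 6*h)
-44*51 + S(12, -3/(-4)) = -44*51 + (-24 + 6*12) = -2244 + (-24 + 72) = -2244 + 48 = -2196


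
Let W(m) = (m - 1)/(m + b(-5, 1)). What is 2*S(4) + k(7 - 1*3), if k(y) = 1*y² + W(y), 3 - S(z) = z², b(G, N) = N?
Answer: -47/5 ≈ -9.4000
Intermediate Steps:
W(m) = (-1 + m)/(1 + m) (W(m) = (m - 1)/(m + 1) = (-1 + m)/(1 + m))
S(z) = 3 - z²
k(y) = y² + (-1 + y)/(1 + y) (k(y) = 1*y² + (-1 + y)/(1 + y) = y² + (-1 + y)/(1 + y))
2*S(4) + k(7 - 1*3) = 2*(3 - 1*4²) + (-1 + (7 - 1*3) + (7 - 1*3)²*(1 + (7 - 1*3)))/(1 + (7 - 1*3)) = 2*(3 - 1*16) + (-1 + (7 - 3) + (7 - 3)²*(1 + (7 - 3)))/(1 + (7 - 3)) = 2*(3 - 16) + (-1 + 4 + 4²*(1 + 4))/(1 + 4) = 2*(-13) + (-1 + 4 + 16*5)/5 = -26 + (-1 + 4 + 80)/5 = -26 + (⅕)*83 = -26 + 83/5 = -47/5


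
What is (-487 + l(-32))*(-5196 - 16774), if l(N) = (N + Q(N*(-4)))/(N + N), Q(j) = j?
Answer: 10732345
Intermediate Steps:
l(N) = -3/2 (l(N) = (N + N*(-4))/(N + N) = (N - 4*N)/((2*N)) = (-3*N)*(1/(2*N)) = -3/2)
(-487 + l(-32))*(-5196 - 16774) = (-487 - 3/2)*(-5196 - 16774) = -977/2*(-21970) = 10732345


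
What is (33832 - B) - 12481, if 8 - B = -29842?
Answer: -8499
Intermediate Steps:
B = 29850 (B = 8 - 1*(-29842) = 8 + 29842 = 29850)
(33832 - B) - 12481 = (33832 - 1*29850) - 12481 = (33832 - 29850) - 12481 = 3982 - 12481 = -8499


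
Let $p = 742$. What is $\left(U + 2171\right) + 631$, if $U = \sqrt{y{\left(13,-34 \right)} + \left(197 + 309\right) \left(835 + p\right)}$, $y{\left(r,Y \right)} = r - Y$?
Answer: $2802 + \sqrt{798009} \approx 3695.3$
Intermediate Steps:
$U = \sqrt{798009}$ ($U = \sqrt{\left(13 - -34\right) + \left(197 + 309\right) \left(835 + 742\right)} = \sqrt{\left(13 + 34\right) + 506 \cdot 1577} = \sqrt{47 + 797962} = \sqrt{798009} \approx 893.31$)
$\left(U + 2171\right) + 631 = \left(\sqrt{798009} + 2171\right) + 631 = \left(2171 + \sqrt{798009}\right) + 631 = 2802 + \sqrt{798009}$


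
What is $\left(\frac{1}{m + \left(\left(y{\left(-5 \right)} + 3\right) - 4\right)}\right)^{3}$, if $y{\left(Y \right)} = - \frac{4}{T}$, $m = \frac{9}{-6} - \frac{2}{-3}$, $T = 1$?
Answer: $- \frac{216}{42875} \approx -0.0050379$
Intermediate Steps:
$m = - \frac{5}{6}$ ($m = 9 \left(- \frac{1}{6}\right) - - \frac{2}{3} = - \frac{3}{2} + \frac{2}{3} = - \frac{5}{6} \approx -0.83333$)
$y{\left(Y \right)} = -4$ ($y{\left(Y \right)} = - \frac{4}{1} = \left(-4\right) 1 = -4$)
$\left(\frac{1}{m + \left(\left(y{\left(-5 \right)} + 3\right) - 4\right)}\right)^{3} = \left(\frac{1}{- \frac{5}{6} + \left(\left(-4 + 3\right) - 4\right)}\right)^{3} = \left(\frac{1}{- \frac{5}{6} - 5}\right)^{3} = \left(\frac{1}{- \frac{35}{6}}\right)^{3} = \left(- \frac{6}{35}\right)^{3} = - \frac{216}{42875}$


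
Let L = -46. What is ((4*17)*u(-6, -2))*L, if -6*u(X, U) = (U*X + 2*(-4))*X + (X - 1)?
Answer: -48484/3 ≈ -16161.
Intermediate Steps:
u(X, U) = ⅙ - X/6 - X*(-8 + U*X)/6 (u(X, U) = -((U*X + 2*(-4))*X + (X - 1))/6 = -((U*X - 8)*X + (-1 + X))/6 = -((-8 + U*X)*X + (-1 + X))/6 = -(X*(-8 + U*X) + (-1 + X))/6 = -(-1 + X + X*(-8 + U*X))/6 = ⅙ - X/6 - X*(-8 + U*X)/6)
((4*17)*u(-6, -2))*L = ((4*17)*(⅙ + (7/6)*(-6) - ⅙*(-2)*(-6)²))*(-46) = (68*(⅙ - 7 - ⅙*(-2)*36))*(-46) = (68*(⅙ - 7 + 12))*(-46) = (68*(31/6))*(-46) = (1054/3)*(-46) = -48484/3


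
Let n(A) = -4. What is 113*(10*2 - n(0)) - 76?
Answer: 2636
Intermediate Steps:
113*(10*2 - n(0)) - 76 = 113*(10*2 - 1*(-4)) - 76 = 113*(20 + 4) - 76 = 113*24 - 76 = 2712 - 76 = 2636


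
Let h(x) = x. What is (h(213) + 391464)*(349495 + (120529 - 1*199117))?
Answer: 106108041039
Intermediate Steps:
(h(213) + 391464)*(349495 + (120529 - 1*199117)) = (213 + 391464)*(349495 + (120529 - 1*199117)) = 391677*(349495 + (120529 - 199117)) = 391677*(349495 - 78588) = 391677*270907 = 106108041039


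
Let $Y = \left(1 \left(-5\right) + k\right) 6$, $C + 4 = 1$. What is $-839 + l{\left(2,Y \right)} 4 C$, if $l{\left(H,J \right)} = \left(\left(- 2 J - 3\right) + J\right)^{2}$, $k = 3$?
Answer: $-1811$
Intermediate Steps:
$C = -3$ ($C = -4 + 1 = -3$)
$Y = -12$ ($Y = \left(1 \left(-5\right) + 3\right) 6 = \left(-5 + 3\right) 6 = \left(-2\right) 6 = -12$)
$l{\left(H,J \right)} = \left(-3 - J\right)^{2}$ ($l{\left(H,J \right)} = \left(\left(-3 - 2 J\right) + J\right)^{2} = \left(-3 - J\right)^{2}$)
$-839 + l{\left(2,Y \right)} 4 C = -839 + \left(3 - 12\right)^{2} \cdot 4 \left(-3\right) = -839 + \left(-9\right)^{2} \cdot 4 \left(-3\right) = -839 + 81 \cdot 4 \left(-3\right) = -839 + 324 \left(-3\right) = -839 - 972 = -1811$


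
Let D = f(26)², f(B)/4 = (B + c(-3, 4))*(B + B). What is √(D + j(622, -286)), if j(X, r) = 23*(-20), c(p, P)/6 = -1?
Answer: 2*√4326285 ≈ 4159.9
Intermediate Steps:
c(p, P) = -6 (c(p, P) = 6*(-1) = -6)
f(B) = 8*B*(-6 + B) (f(B) = 4*((B - 6)*(B + B)) = 4*((-6 + B)*(2*B)) = 4*(2*B*(-6 + B)) = 8*B*(-6 + B))
j(X, r) = -460
D = 17305600 (D = (8*26*(-6 + 26))² = (8*26*20)² = 4160² = 17305600)
√(D + j(622, -286)) = √(17305600 - 460) = √17305140 = 2*√4326285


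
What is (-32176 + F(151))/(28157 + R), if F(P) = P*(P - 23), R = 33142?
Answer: -12848/61299 ≈ -0.20960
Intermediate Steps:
F(P) = P*(-23 + P)
(-32176 + F(151))/(28157 + R) = (-32176 + 151*(-23 + 151))/(28157 + 33142) = (-32176 + 151*128)/61299 = (-32176 + 19328)*(1/61299) = -12848*1/61299 = -12848/61299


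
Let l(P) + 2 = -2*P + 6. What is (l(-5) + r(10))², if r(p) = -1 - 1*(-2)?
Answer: 225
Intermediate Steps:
l(P) = 4 - 2*P (l(P) = -2 + (-2*P + 6) = -2 + (6 - 2*P) = 4 - 2*P)
r(p) = 1 (r(p) = -1 + 2 = 1)
(l(-5) + r(10))² = ((4 - 2*(-5)) + 1)² = ((4 + 10) + 1)² = (14 + 1)² = 15² = 225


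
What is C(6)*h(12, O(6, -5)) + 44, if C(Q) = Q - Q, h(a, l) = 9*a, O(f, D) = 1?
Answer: 44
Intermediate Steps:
C(Q) = 0
C(6)*h(12, O(6, -5)) + 44 = 0*(9*12) + 44 = 0*108 + 44 = 0 + 44 = 44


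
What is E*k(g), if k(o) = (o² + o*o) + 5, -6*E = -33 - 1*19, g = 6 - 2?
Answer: 962/3 ≈ 320.67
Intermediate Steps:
g = 4
E = 26/3 (E = -(-33 - 1*19)/6 = -(-33 - 19)/6 = -⅙*(-52) = 26/3 ≈ 8.6667)
k(o) = 5 + 2*o² (k(o) = (o² + o²) + 5 = 2*o² + 5 = 5 + 2*o²)
E*k(g) = 26*(5 + 2*4²)/3 = 26*(5 + 2*16)/3 = 26*(5 + 32)/3 = (26/3)*37 = 962/3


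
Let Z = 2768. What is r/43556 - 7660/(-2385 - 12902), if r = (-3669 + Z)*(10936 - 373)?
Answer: -145156760521/665840572 ≈ -218.01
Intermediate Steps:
r = -9517263 (r = (-3669 + 2768)*(10936 - 373) = -901*10563 = -9517263)
r/43556 - 7660/(-2385 - 12902) = -9517263/43556 - 7660/(-2385 - 12902) = -9517263*1/43556 - 7660/(-15287) = -9517263/43556 - 7660*(-1/15287) = -9517263/43556 + 7660/15287 = -145156760521/665840572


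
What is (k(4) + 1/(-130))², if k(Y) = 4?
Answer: 269361/16900 ≈ 15.939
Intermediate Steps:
(k(4) + 1/(-130))² = (4 + 1/(-130))² = (4 - 1/130)² = (519/130)² = 269361/16900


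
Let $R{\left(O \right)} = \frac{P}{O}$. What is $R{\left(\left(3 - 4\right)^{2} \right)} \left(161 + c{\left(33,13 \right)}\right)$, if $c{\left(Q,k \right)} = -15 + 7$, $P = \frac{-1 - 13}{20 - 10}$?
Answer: $- \frac{1071}{5} \approx -214.2$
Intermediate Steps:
$P = - \frac{7}{5}$ ($P = - \frac{14}{10} = \left(-14\right) \frac{1}{10} = - \frac{7}{5} \approx -1.4$)
$c{\left(Q,k \right)} = -8$
$R{\left(O \right)} = - \frac{7}{5 O}$
$R{\left(\left(3 - 4\right)^{2} \right)} \left(161 + c{\left(33,13 \right)}\right) = - \frac{7}{5 \left(3 - 4\right)^{2}} \left(161 - 8\right) = - \frac{7}{5 \left(-1\right)^{2}} \cdot 153 = - \frac{7}{5 \cdot 1} \cdot 153 = \left(- \frac{7}{5}\right) 1 \cdot 153 = \left(- \frac{7}{5}\right) 153 = - \frac{1071}{5}$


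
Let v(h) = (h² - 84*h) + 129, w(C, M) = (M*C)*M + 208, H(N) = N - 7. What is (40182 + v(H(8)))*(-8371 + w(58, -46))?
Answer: 4608720820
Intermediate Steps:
H(N) = -7 + N
w(C, M) = 208 + C*M² (w(C, M) = (C*M)*M + 208 = C*M² + 208 = 208 + C*M²)
v(h) = 129 + h² - 84*h
(40182 + v(H(8)))*(-8371 + w(58, -46)) = (40182 + (129 + (-7 + 8)² - 84*(-7 + 8)))*(-8371 + (208 + 58*(-46)²)) = (40182 + (129 + 1² - 84*1))*(-8371 + (208 + 58*2116)) = (40182 + (129 + 1 - 84))*(-8371 + (208 + 122728)) = (40182 + 46)*(-8371 + 122936) = 40228*114565 = 4608720820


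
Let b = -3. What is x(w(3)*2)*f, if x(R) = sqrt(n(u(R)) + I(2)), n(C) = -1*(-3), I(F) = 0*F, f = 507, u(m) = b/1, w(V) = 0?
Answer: 507*sqrt(3) ≈ 878.15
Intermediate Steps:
u(m) = -3 (u(m) = -3/1 = -3*1 = -3)
I(F) = 0
n(C) = 3
x(R) = sqrt(3) (x(R) = sqrt(3 + 0) = sqrt(3))
x(w(3)*2)*f = sqrt(3)*507 = 507*sqrt(3)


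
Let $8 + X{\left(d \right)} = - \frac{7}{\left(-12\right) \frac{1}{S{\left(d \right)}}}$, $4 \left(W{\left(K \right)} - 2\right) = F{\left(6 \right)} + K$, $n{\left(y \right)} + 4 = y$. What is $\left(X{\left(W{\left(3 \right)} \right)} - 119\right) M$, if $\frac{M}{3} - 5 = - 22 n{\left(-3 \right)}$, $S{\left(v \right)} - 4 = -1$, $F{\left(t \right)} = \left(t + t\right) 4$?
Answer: $- \frac{238977}{4} \approx -59744.0$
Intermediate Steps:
$F{\left(t \right)} = 8 t$ ($F{\left(t \right)} = 2 t 4 = 8 t$)
$S{\left(v \right)} = 3$ ($S{\left(v \right)} = 4 - 1 = 3$)
$n{\left(y \right)} = -4 + y$
$W{\left(K \right)} = 14 + \frac{K}{4}$ ($W{\left(K \right)} = 2 + \frac{8 \cdot 6 + K}{4} = 2 + \frac{48 + K}{4} = 2 + \left(12 + \frac{K}{4}\right) = 14 + \frac{K}{4}$)
$M = 477$ ($M = 15 + 3 \left(- 22 \left(-4 - 3\right)\right) = 15 + 3 \left(\left(-22\right) \left(-7\right)\right) = 15 + 3 \cdot 154 = 15 + 462 = 477$)
$X{\left(d \right)} = - \frac{25}{4}$ ($X{\left(d \right)} = -8 - \frac{7}{\left(-12\right) \frac{1}{3}} = -8 - \frac{7}{-4} = -8 - - \frac{7}{4} = -8 + \frac{7}{4} = - \frac{25}{4}$)
$\left(X{\left(W{\left(3 \right)} \right)} - 119\right) M = \left(- \frac{25}{4} - 119\right) 477 = \left(- \frac{501}{4}\right) 477 = - \frac{238977}{4}$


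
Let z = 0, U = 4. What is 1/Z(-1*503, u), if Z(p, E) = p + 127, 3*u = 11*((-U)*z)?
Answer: -1/376 ≈ -0.0026596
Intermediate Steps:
u = 0 (u = (11*(-1*4*0))/3 = (11*(-4*0))/3 = (11*0)/3 = (1/3)*0 = 0)
Z(p, E) = 127 + p
1/Z(-1*503, u) = 1/(127 - 1*503) = 1/(127 - 503) = 1/(-376) = -1/376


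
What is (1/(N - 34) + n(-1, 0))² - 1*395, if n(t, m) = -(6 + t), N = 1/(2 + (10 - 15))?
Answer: -3922231/10609 ≈ -369.71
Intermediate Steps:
N = -⅓ (N = 1/(2 - 5) = 1/(-3) = -⅓ ≈ -0.33333)
n(t, m) = -6 - t
(1/(N - 34) + n(-1, 0))² - 1*395 = (1/(-⅓ - 34) + (-6 - 1*(-1)))² - 1*395 = (1/(-103/3) + (-6 + 1))² - 395 = (-3/103 - 5)² - 395 = (-518/103)² - 395 = 268324/10609 - 395 = -3922231/10609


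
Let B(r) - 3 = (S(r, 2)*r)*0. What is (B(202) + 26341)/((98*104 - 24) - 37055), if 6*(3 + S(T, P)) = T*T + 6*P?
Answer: -26344/26887 ≈ -0.97980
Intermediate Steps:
S(T, P) = -3 + P + T²/6 (S(T, P) = -3 + (T*T + 6*P)/6 = -3 + (T² + 6*P)/6 = -3 + (P + T²/6) = -3 + P + T²/6)
B(r) = 3 (B(r) = 3 + ((-3 + 2 + r²/6)*r)*0 = 3 + ((-1 + r²/6)*r)*0 = 3 + (r*(-1 + r²/6))*0 = 3 + 0 = 3)
(B(202) + 26341)/((98*104 - 24) - 37055) = (3 + 26341)/((98*104 - 24) - 37055) = 26344/((10192 - 24) - 37055) = 26344/(10168 - 37055) = 26344/(-26887) = 26344*(-1/26887) = -26344/26887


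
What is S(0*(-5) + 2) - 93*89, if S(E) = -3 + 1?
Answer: -8279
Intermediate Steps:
S(E) = -2
S(0*(-5) + 2) - 93*89 = -2 - 93*89 = -2 - 8277 = -8279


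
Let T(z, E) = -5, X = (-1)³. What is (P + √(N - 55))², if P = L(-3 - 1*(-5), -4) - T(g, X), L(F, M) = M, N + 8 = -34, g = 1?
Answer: (1 + I*√97)² ≈ -96.0 + 19.698*I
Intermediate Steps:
X = -1
N = -42 (N = -8 - 34 = -42)
P = 1 (P = -4 - 1*(-5) = -4 + 5 = 1)
(P + √(N - 55))² = (1 + √(-42 - 55))² = (1 + √(-97))² = (1 + I*√97)²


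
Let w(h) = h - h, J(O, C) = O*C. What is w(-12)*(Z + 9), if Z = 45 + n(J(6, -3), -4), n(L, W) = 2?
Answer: 0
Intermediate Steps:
J(O, C) = C*O
Z = 47 (Z = 45 + 2 = 47)
w(h) = 0
w(-12)*(Z + 9) = 0*(47 + 9) = 0*56 = 0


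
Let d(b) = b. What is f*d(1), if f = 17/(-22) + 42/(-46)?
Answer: -853/506 ≈ -1.6858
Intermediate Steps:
f = -853/506 (f = 17*(-1/22) + 42*(-1/46) = -17/22 - 21/23 = -853/506 ≈ -1.6858)
f*d(1) = -853/506*1 = -853/506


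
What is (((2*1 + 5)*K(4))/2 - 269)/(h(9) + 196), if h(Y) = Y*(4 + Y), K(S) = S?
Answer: -255/313 ≈ -0.81470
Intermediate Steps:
(((2*1 + 5)*K(4))/2 - 269)/(h(9) + 196) = (((2*1 + 5)*4)/2 - 269)/(9*(4 + 9) + 196) = (((2 + 5)*4)*(½) - 269)/(9*13 + 196) = ((7*4)*(½) - 269)/(117 + 196) = (28*(½) - 269)/313 = (14 - 269)*(1/313) = -255*1/313 = -255/313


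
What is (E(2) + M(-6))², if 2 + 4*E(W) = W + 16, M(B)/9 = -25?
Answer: 48841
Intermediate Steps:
M(B) = -225 (M(B) = 9*(-25) = -225)
E(W) = 7/2 + W/4 (E(W) = -½ + (W + 16)/4 = -½ + (16 + W)/4 = -½ + (4 + W/4) = 7/2 + W/4)
(E(2) + M(-6))² = ((7/2 + (¼)*2) - 225)² = ((7/2 + ½) - 225)² = (4 - 225)² = (-221)² = 48841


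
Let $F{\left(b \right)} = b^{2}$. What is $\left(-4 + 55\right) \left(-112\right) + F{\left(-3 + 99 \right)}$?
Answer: $3504$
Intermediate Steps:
$\left(-4 + 55\right) \left(-112\right) + F{\left(-3 + 99 \right)} = \left(-4 + 55\right) \left(-112\right) + \left(-3 + 99\right)^{2} = 51 \left(-112\right) + 96^{2} = -5712 + 9216 = 3504$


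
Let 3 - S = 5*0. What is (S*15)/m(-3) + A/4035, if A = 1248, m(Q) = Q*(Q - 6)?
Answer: 7973/4035 ≈ 1.9760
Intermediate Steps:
m(Q) = Q*(-6 + Q)
S = 3 (S = 3 - 5*0 = 3 - 1*0 = 3 + 0 = 3)
(S*15)/m(-3) + A/4035 = (3*15)/((-3*(-6 - 3))) + 1248/4035 = 45/((-3*(-9))) + 1248*(1/4035) = 45/27 + 416/1345 = 45*(1/27) + 416/1345 = 5/3 + 416/1345 = 7973/4035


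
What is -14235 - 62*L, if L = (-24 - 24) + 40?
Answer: -13739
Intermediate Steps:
L = -8 (L = -48 + 40 = -8)
-14235 - 62*L = -14235 - 62*(-8) = -14235 - 1*(-496) = -14235 + 496 = -13739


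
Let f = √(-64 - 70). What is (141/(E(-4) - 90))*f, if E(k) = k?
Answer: -3*I*√134/2 ≈ -17.364*I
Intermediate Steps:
f = I*√134 (f = √(-134) = I*√134 ≈ 11.576*I)
(141/(E(-4) - 90))*f = (141/(-4 - 90))*(I*√134) = (141/(-94))*(I*√134) = (141*(-1/94))*(I*√134) = -3*I*√134/2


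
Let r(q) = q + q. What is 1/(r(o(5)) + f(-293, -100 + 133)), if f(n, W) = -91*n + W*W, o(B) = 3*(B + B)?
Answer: 1/27812 ≈ 3.5956e-5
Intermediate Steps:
o(B) = 6*B (o(B) = 3*(2*B) = 6*B)
f(n, W) = W**2 - 91*n (f(n, W) = -91*n + W**2 = W**2 - 91*n)
r(q) = 2*q
1/(r(o(5)) + f(-293, -100 + 133)) = 1/(2*(6*5) + ((-100 + 133)**2 - 91*(-293))) = 1/(2*30 + (33**2 + 26663)) = 1/(60 + (1089 + 26663)) = 1/(60 + 27752) = 1/27812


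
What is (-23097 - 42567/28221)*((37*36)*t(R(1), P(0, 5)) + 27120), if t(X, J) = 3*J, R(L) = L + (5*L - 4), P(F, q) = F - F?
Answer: -5892841556160/9407 ≈ -6.2643e+8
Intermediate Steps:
P(F, q) = 0
R(L) = -4 + 6*L (R(L) = L + (-4 + 5*L) = -4 + 6*L)
(-23097 - 42567/28221)*((37*36)*t(R(1), P(0, 5)) + 27120) = (-23097 - 42567/28221)*((37*36)*(3*0) + 27120) = (-23097 - 42567*1/28221)*(1332*0 + 27120) = (-23097 - 14189/9407)*(0 + 27120) = -217287668/9407*27120 = -5892841556160/9407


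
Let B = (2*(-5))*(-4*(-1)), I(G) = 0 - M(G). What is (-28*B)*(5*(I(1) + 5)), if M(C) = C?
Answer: 22400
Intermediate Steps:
I(G) = -G (I(G) = 0 - G = -G)
B = -40 (B = -10*4 = -40)
(-28*B)*(5*(I(1) + 5)) = (-28*(-40))*(5*(-1*1 + 5)) = 1120*(5*(-1 + 5)) = 1120*(5*4) = 1120*20 = 22400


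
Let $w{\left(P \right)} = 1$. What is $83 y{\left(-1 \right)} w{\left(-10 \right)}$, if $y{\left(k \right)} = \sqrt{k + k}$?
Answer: $83 i \sqrt{2} \approx 117.38 i$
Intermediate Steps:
$y{\left(k \right)} = \sqrt{2} \sqrt{k}$ ($y{\left(k \right)} = \sqrt{2 k} = \sqrt{2} \sqrt{k}$)
$83 y{\left(-1 \right)} w{\left(-10 \right)} = 83 \sqrt{2} \sqrt{-1} \cdot 1 = 83 \sqrt{2} i 1 = 83 i \sqrt{2} \cdot 1 = 83 i \sqrt{2}$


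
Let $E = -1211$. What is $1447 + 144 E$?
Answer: $-172937$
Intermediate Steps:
$1447 + 144 E = 1447 + 144 \left(-1211\right) = 1447 - 174384 = -172937$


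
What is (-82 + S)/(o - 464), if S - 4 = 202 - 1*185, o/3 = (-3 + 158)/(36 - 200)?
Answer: 10004/76561 ≈ 0.13067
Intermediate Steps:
o = -465/164 (o = 3*((-3 + 158)/(36 - 200)) = 3*(155/(-164)) = 3*(155*(-1/164)) = 3*(-155/164) = -465/164 ≈ -2.8354)
S = 21 (S = 4 + (202 - 1*185) = 4 + (202 - 185) = 4 + 17 = 21)
(-82 + S)/(o - 464) = (-82 + 21)/(-465/164 - 464) = -61/(-76561/164) = -61*(-164/76561) = 10004/76561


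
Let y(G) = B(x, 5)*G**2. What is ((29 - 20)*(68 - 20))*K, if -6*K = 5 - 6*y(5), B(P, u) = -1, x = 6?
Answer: -11160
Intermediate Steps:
y(G) = -G**2
K = -155/6 (K = -(5 - (-6)*5**2)/6 = -(5 - (-6)*25)/6 = -(5 - 6*(-25))/6 = -(5 + 150)/6 = -1/6*155 = -155/6 ≈ -25.833)
((29 - 20)*(68 - 20))*K = ((29 - 20)*(68 - 20))*(-155/6) = (9*48)*(-155/6) = 432*(-155/6) = -11160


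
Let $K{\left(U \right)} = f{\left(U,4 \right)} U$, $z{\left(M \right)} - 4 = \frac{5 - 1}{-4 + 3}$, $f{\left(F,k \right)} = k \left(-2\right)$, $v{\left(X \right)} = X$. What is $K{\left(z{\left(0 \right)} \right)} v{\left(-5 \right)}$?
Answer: $0$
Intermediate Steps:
$f{\left(F,k \right)} = - 2 k$
$z{\left(M \right)} = 0$ ($z{\left(M \right)} = 4 + \frac{5 - 1}{-4 + 3} = 4 + \frac{4}{-1} = 4 + 4 \left(-1\right) = 4 - 4 = 0$)
$K{\left(U \right)} = - 8 U$ ($K{\left(U \right)} = \left(-2\right) 4 U = - 8 U$)
$K{\left(z{\left(0 \right)} \right)} v{\left(-5 \right)} = \left(-8\right) 0 \left(-5\right) = 0 \left(-5\right) = 0$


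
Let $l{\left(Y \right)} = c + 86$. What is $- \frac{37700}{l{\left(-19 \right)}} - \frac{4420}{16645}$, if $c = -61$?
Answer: $- \frac{5021016}{3329} \approx -1508.3$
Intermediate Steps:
$l{\left(Y \right)} = 25$ ($l{\left(Y \right)} = -61 + 86 = 25$)
$- \frac{37700}{l{\left(-19 \right)}} - \frac{4420}{16645} = - \frac{37700}{25} - \frac{4420}{16645} = \left(-37700\right) \frac{1}{25} - \frac{884}{3329} = -1508 - \frac{884}{3329} = - \frac{5021016}{3329}$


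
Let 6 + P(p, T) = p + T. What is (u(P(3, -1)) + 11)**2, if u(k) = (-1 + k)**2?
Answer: 1296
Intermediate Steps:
P(p, T) = -6 + T + p (P(p, T) = -6 + (p + T) = -6 + (T + p) = -6 + T + p)
(u(P(3, -1)) + 11)**2 = ((-1 + (-6 - 1 + 3))**2 + 11)**2 = ((-1 - 4)**2 + 11)**2 = ((-5)**2 + 11)**2 = (25 + 11)**2 = 36**2 = 1296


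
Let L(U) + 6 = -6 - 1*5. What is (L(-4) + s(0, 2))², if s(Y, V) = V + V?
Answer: 169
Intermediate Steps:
s(Y, V) = 2*V
L(U) = -17 (L(U) = -6 + (-6 - 1*5) = -6 + (-6 - 5) = -6 - 11 = -17)
(L(-4) + s(0, 2))² = (-17 + 2*2)² = (-17 + 4)² = (-13)² = 169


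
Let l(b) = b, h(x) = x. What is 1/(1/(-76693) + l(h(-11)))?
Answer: -76693/843624 ≈ -0.090909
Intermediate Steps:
1/(1/(-76693) + l(h(-11))) = 1/(1/(-76693) - 11) = 1/(-1/76693 - 11) = 1/(-843624/76693) = -76693/843624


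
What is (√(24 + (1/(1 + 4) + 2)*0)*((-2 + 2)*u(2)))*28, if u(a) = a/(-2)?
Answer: 0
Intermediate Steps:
u(a) = -a/2 (u(a) = a*(-½) = -a/2)
(√(24 + (1/(1 + 4) + 2)*0)*((-2 + 2)*u(2)))*28 = (√(24 + (1/(1 + 4) + 2)*0)*((-2 + 2)*(-½*2)))*28 = (√(24 + (1/5 + 2)*0)*(0*(-1)))*28 = (√(24 + (⅕ + 2)*0)*0)*28 = (√(24 + (11/5)*0)*0)*28 = (√(24 + 0)*0)*28 = (√24*0)*28 = ((2*√6)*0)*28 = 0*28 = 0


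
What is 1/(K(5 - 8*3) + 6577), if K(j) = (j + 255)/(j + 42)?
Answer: 23/151507 ≈ 0.00015181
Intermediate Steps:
K(j) = (255 + j)/(42 + j)
1/(K(5 - 8*3) + 6577) = 1/((255 + (5 - 8*3))/(42 + (5 - 8*3)) + 6577) = 1/((255 + (5 - 24))/(42 + (5 - 24)) + 6577) = 1/((255 - 19)/(42 - 19) + 6577) = 1/(236/23 + 6577) = 1/(151507/23) = 23/151507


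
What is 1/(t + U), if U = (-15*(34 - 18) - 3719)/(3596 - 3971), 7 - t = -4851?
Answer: 375/1825709 ≈ 0.00020540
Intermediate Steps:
t = 4858 (t = 7 - 1*(-4851) = 7 + 4851 = 4858)
U = 3959/375 (U = (-15*16 - 3719)/(-375) = (-240 - 3719)*(-1/375) = -3959*(-1/375) = 3959/375 ≈ 10.557)
1/(t + U) = 1/(4858 + 3959/375) = 1/(1825709/375) = 375/1825709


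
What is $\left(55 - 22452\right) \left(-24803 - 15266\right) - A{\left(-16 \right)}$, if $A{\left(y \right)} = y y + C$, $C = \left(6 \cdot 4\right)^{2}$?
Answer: $897424561$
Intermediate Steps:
$C = 576$ ($C = 24^{2} = 576$)
$A{\left(y \right)} = 576 + y^{2}$ ($A{\left(y \right)} = y y + 576 = y^{2} + 576 = 576 + y^{2}$)
$\left(55 - 22452\right) \left(-24803 - 15266\right) - A{\left(-16 \right)} = \left(55 - 22452\right) \left(-24803 - 15266\right) - \left(576 + \left(-16\right)^{2}\right) = \left(-22397\right) \left(-40069\right) - \left(576 + 256\right) = 897425393 - 832 = 897424561$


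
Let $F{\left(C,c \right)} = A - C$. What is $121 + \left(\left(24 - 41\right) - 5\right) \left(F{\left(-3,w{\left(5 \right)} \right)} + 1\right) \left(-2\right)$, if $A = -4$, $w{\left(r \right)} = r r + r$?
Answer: $121$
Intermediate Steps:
$w{\left(r \right)} = r + r^{2}$ ($w{\left(r \right)} = r^{2} + r = r + r^{2}$)
$F{\left(C,c \right)} = -4 - C$
$121 + \left(\left(24 - 41\right) - 5\right) \left(F{\left(-3,w{\left(5 \right)} \right)} + 1\right) \left(-2\right) = 121 + \left(\left(24 - 41\right) - 5\right) \left(\left(-4 - -3\right) + 1\right) \left(-2\right) = 121 + \left(-17 + \left(-17 + 12\right)\right) \left(\left(-4 + 3\right) + 1\right) \left(-2\right) = 121 + \left(-17 - 5\right) \left(-1 + 1\right) \left(-2\right) = 121 - 22 \cdot 0 \left(-2\right) = 121 - 0 = 121 + 0 = 121$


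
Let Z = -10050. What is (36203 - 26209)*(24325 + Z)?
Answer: 142664350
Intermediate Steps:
(36203 - 26209)*(24325 + Z) = (36203 - 26209)*(24325 - 10050) = 9994*14275 = 142664350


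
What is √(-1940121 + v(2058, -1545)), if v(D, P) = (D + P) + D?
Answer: 5*I*√77502 ≈ 1392.0*I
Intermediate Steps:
v(D, P) = P + 2*D
√(-1940121 + v(2058, -1545)) = √(-1940121 + (-1545 + 2*2058)) = √(-1940121 + (-1545 + 4116)) = √(-1940121 + 2571) = √(-1937550) = 5*I*√77502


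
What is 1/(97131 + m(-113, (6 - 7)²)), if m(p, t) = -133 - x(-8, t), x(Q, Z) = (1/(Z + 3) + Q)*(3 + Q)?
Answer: 4/387837 ≈ 1.0314e-5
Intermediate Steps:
x(Q, Z) = (3 + Q)*(Q + 1/(3 + Z)) (x(Q, Z) = (1/(3 + Z) + Q)*(3 + Q) = (Q + 1/(3 + Z))*(3 + Q) = (3 + Q)*(Q + 1/(3 + Z)))
m(p, t) = -133 - (115 + 40*t)/(3 + t) (m(p, t) = -133 - (3 + 3*(-8)² + 10*(-8) + t*(-8)² + 3*(-8)*t)/(3 + t) = -133 - (3 + 3*64 - 80 + t*64 - 24*t)/(3 + t) = -133 - (3 + 192 - 80 + 64*t - 24*t)/(3 + t) = -133 - (115 + 40*t)/(3 + t))
1/(97131 + m(-113, (6 - 7)²)) = 1/(97131 + (-514 - 173*(6 - 7)²)/(3 + (6 - 7)²)) = 1/(97131 + (-514 - 173*(-1)²)/(3 + (-1)²)) = 1/(97131 + (-514 - 173*1)/(3 + 1)) = 1/(97131 + (-514 - 173)/4) = 1/(97131 + (¼)*(-687)) = 1/(97131 - 687/4) = 1/(387837/4) = 4/387837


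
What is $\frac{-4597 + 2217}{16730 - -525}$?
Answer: $- \frac{4}{29} \approx -0.13793$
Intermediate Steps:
$\frac{-4597 + 2217}{16730 - -525} = - \frac{2380}{16730 + \left(-9811 + 10336\right)} = - \frac{2380}{16730 + 525} = - \frac{2380}{17255} = \left(-2380\right) \frac{1}{17255} = - \frac{4}{29}$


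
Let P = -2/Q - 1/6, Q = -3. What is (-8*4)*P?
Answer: -16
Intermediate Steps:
P = ½ (P = -2/(-3) - 1/6 = -2*(-⅓) - 1*⅙ = ⅔ - ⅙ = ½ ≈ 0.50000)
(-8*4)*P = -8*4*(½) = -32*½ = -16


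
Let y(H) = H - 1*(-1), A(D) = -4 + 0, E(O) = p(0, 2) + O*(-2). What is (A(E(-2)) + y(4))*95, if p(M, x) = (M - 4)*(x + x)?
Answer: 95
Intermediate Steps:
p(M, x) = 2*x*(-4 + M) (p(M, x) = (-4 + M)*(2*x) = 2*x*(-4 + M))
E(O) = -16 - 2*O (E(O) = 2*2*(-4 + 0) + O*(-2) = 2*2*(-4) - 2*O = -16 - 2*O)
A(D) = -4
y(H) = 1 + H (y(H) = H + 1 = 1 + H)
(A(E(-2)) + y(4))*95 = (-4 + (1 + 4))*95 = (-4 + 5)*95 = 1*95 = 95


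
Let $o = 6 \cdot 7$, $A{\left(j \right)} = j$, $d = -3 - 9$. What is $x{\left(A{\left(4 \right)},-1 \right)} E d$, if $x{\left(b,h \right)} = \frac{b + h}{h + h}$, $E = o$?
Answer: $756$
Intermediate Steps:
$d = -12$ ($d = -3 - 9 = -12$)
$o = 42$
$E = 42$
$x{\left(b,h \right)} = \frac{b + h}{2 h}$
$x{\left(A{\left(4 \right)},-1 \right)} E d = \frac{4 - 1}{2 \left(-1\right)} 42 \left(-12\right) = \frac{1}{2} \left(-1\right) 3 \cdot 42 \left(-12\right) = \left(- \frac{3}{2}\right) 42 \left(-12\right) = \left(-63\right) \left(-12\right) = 756$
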